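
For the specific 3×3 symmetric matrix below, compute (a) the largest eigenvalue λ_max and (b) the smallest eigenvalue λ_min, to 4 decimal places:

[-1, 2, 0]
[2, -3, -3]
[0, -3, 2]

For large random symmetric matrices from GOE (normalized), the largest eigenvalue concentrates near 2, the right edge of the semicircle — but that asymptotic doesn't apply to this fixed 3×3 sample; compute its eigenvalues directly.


Since M is real symmetric, all three eigenvalues are real; they are the roots of det(λI − M) = λ³ − (tr M) λ² + s λ − det M, where s is the sum of the principal 2×2 minors.
tr M = -1 + (-3) + 2 = -2.
s = ((-1)·(-3) − 2²) + ((-1)·2 − 0²) + ((-3)·2 − (-3)²) = -1 + (-2) + (-15) = -18.
det M (expand along row 1) = (-1)·(-15) − 2·4 + 0·(-6) = 7.
Characteristic polynomial: λ³ + 2λ² − 18λ − 7 = 0.
Substitute λ = y + (tr M)/3 = y − 0.666667 to remove the quadratic term: y³ + p·y + q = 0 with p = s − (tr M)²/3 = -19.333333 and q = −2(tr M)³/27 + (tr M)·s/3 − det M = 5.592593.
Three real roots ⇒ use the trigonometric (Viète) form: r = 2√(−p/3) = 5.077182, φ = arccos(3q/(p·r)) = arccos(-0.170925) = 1.742564 rad.
y_k = r·cos(φ/3 − 2πk/3) for k = 0, 1, 2 gives y = 4.244493, 0.290541, -4.535034.
λ_k = y_k − 0.666667 gives λ = 3.5778, -0.3761, -5.2017 (check: the sum is -2.0000 = tr M).

Hence λ_max = 3.5778 and λ_min = -5.2017.


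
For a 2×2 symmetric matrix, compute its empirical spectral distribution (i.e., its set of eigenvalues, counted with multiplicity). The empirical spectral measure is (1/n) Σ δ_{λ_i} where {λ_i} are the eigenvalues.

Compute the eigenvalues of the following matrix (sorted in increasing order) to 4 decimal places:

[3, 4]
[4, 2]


Since M is real symmetric, both eigenvalues are real; they are the roots of det(λI − M) = λ² − (tr M) λ + det M.
tr M = 3 + 2 = 5.
det M = 3·2 − 4² = 6 − 16 = -10.
Characteristic polynomial: λ² − 5λ − 10 = 0.
Discriminant Δ = (tr M)² − 4·det M = 25 − (-40) = 65; √Δ = 8.062258.
λ = (tr M ± √Δ)/2 = (5 ± 8.062258)/2, giving (tr M − √Δ)/2 = -1.5311 and (tr M + √Δ)/2 = 6.5311.

Eigenvalues sorted in increasing order: [-1.5311, 6.5311].


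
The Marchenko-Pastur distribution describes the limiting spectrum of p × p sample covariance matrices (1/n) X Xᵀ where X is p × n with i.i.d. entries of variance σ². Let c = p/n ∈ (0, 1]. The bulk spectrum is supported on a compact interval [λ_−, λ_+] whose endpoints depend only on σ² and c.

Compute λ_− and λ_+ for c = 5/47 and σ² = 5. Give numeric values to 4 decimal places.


c = 5/47 = 0.106383; √c = 0.326164.
λ_− = σ² (1 − √c)² = 5 · (1 − 0.326164)² = 5 · (0.673836)² = 2.270275.
λ_+ = σ² (1 + √c)² = 5 · (1 + 0.326164)² = 5 · (1.326164)² = 8.793555.

Rounded to 4 decimal places: λ_− ≈ 2.2703, λ_+ ≈ 8.7936.


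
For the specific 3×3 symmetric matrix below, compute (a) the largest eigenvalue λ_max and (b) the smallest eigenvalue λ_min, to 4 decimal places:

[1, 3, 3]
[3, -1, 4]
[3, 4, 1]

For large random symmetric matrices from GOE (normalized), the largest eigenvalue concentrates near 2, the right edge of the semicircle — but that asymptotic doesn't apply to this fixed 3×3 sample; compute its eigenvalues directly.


Since M is real symmetric, all three eigenvalues are real; they are the roots of det(λI − M) = λ³ − (tr M) λ² + s λ − det M, where s is the sum of the principal 2×2 minors.
tr M = 1 + (-1) + 1 = 1.
s = (1·(-1) − 3²) + (1·1 − 3²) + ((-1)·1 − 4²) = -10 + (-8) + (-17) = -35.
det M (expand along row 1) = 1·(-17) − 3·(-9) + 3·15 = 55.
Characteristic polynomial: λ³ − λ² − 35λ − 55 = 0.
Substitute λ = y + (tr M)/3 = y + 0.333333 to remove the quadratic term: y³ + p·y + q = 0 with p = s − (tr M)²/3 = -35.333333 and q = −2(tr M)³/27 + (tr M)·s/3 − det M = -66.740741.
Three real roots ⇒ use the trigonometric (Viète) form: r = 2√(−p/3) = 6.863753, φ = arccos(3q/(p·r)) = arccos(0.825593) = 0.599544 rad.
y_k = r·cos(φ/3 − 2πk/3) for k = 0, 1, 2 gives y = 6.727143, -2.183529, -4.543613.
λ_k = y_k + 0.333333 gives λ = 7.0605, -1.8502, -4.2103 (check: the sum is 1.0000 = tr M).

Hence λ_max = 7.0605 and λ_min = -4.2103.


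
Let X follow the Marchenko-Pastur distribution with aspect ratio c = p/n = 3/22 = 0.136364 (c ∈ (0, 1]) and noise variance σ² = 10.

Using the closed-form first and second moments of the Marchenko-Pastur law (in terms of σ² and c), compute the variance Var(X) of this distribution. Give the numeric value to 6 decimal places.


Recall the MP moments m_1 = E[X] = σ² and m_2 = E[X²] = σ⁴ (1 + c).
m_1 = E[X] = σ² = 10, so m_1² = 100.
m_2 = E[X²] = σ⁴ (1 + c) = 100 · (1 + 0.136364) = 100 · 1.136364 = 113.636364.
(Note m_2 − m_1² simplifies to c · σ⁴ = 0.136364 · 100.)

Var(X) = m_2 − m_1² = 113.636364 − 100 = 13.636364.


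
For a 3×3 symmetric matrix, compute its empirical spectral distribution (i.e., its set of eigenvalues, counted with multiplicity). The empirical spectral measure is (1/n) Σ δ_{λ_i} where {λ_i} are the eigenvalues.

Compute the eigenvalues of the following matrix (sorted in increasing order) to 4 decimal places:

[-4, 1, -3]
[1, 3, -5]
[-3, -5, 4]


Since M is real symmetric, all three eigenvalues are real; they are the roots of det(λI − M) = λ³ − (tr M) λ² + s λ − det M, where s is the sum of the principal 2×2 minors.
tr M = -4 + 3 + 4 = 3.
s = ((-4)·3 − 1²) + ((-4)·4 − (-3)²) + (3·4 − (-5)²) = -13 + (-25) + (-13) = -51.
det M (expand along row 1) = (-4)·(-13) − 1·(-11) + (-3)·4 = 51.
Characteristic polynomial: λ³ − 3λ² − 51λ − 51 = 0.
Substitute λ = y + (tr M)/3 = y + 1.000000 to remove the quadratic term: y³ + p·y + q = 0 with p = s − (tr M)²/3 = -54.000000 and q = −2(tr M)³/27 + (tr M)·s/3 − det M = -104.000000.
Three real roots ⇒ use the trigonometric (Viète) form: r = 2√(−p/3) = 8.485281, φ = arccos(3q/(p·r)) = arccos(0.680918) = 0.821781 rad.
y_k = r·cos(φ/3 − 2πk/3) for k = 0, 1, 2 gives y = 8.168916, -2.096592, -6.072324.
λ_k = y_k + 1.000000 gives λ = 9.1689, -1.0966, -5.0723 (check: the sum is 3.0000 = tr M).

Eigenvalues sorted in increasing order: [-5.0723, -1.0966, 9.1689].


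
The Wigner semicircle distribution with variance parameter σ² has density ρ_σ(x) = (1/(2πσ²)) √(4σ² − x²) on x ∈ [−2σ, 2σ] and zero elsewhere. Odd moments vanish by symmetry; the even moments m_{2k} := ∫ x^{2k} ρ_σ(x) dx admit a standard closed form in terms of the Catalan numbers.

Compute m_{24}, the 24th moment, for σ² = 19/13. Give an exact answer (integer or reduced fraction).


By the scaled semicircle moment identity, m_{2k} = σ^{2k} · C_k with k = 12.
C_12 = (1/(k+1)) · C(2k, k) = (1/13) · C(24, 12) = (1/13) · 2704156 = 208012.
σ^{2k} = (σ²)^k = (19/13)^12 = 2213314919066161/23298085122481.

Therefore m_{24} = σ^{24} · C_12 = (2213314919066161/23298085122481) · 208012 = 460396062944790281932/23298085122481.


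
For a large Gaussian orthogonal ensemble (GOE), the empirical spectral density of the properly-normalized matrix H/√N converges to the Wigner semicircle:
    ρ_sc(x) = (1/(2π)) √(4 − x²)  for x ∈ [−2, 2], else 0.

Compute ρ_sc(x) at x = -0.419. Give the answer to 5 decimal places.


ρ_sc(x) = (1/(2π)) √(4 − x²). With x = -0.419:
  4 − x² = 4 − (-0.419)² = 4 − 0.175561 = 3.824439.
  √(4 − x²) = 1.955617.
  1/(2π) = 0.159155.
  ρ_sc(-0.419) = 0.159155 · 1.955617 = 0.311246.

Rounded to 5 decimal places: ρ_sc(-0.419) ≈ 0.31125.


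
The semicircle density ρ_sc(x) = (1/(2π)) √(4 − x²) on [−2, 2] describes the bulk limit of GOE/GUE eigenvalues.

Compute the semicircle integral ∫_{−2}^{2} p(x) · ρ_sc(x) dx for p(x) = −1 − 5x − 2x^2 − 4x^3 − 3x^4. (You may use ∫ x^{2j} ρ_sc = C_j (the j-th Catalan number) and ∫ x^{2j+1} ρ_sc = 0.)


Write p(x) = Σ a_i x^i, split into monomials and integrate each against ρ_sc separately.
Using ∫ x^{2j} ρ_sc = C_j = (1/(j+1)) C(2j, j) (Catalan numbers) and ∫ x^{2j+1} ρ_sc = 0 (odd monomials vanish by symmetry):
  i = 0 (even): a_0 · C_{0} = -1 · 1 = -1
  i = 1 (odd): ∫ x^1 ρ_sc = 0 (vanishes)
  i = 2 (even): a_2 · C_{1} = -2 · 1 = -2
  i = 3 (odd): ∫ x^3 ρ_sc = 0 (vanishes)
  i = 4 (even): a_4 · C_{2} = -3 · 2 = -6

Summing the contributions: ∫_{−2}^{2} p(x) ρ_sc(x) dx = (-1) + (-2) + (-6) = -9.


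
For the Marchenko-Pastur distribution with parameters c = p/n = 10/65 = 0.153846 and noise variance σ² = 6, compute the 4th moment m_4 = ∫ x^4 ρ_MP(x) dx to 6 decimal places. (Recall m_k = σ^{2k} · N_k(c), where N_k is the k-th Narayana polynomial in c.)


E[X⁴] = σ⁸ (1 + 6c + 6c² + c³) (fourth MP moment). With σ² = 6 (so σ⁸ = 1296) and c = 10/65 = 0.153846: E[X⁴] = 1296 · (1 + 6·0.153846 + 6·(0.153846)² + (0.153846)³) = 1296 · 2.068730.

So E[X^4] = 2681.074192.


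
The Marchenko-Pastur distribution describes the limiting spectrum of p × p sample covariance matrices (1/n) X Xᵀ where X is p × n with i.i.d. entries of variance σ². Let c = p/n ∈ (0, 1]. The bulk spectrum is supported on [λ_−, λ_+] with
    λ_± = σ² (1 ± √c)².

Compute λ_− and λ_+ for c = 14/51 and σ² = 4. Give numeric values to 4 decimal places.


c = 14/51 = 0.274510; √c = 0.523937.
λ_− = σ² (1 − √c)² = 4 · (1 − 0.523937)² = 4 · (0.476063)² = 0.906545.
λ_+ = σ² (1 + √c)² = 4 · (1 + 0.523937)² = 4 · (1.523937)² = 9.289534.

Rounded to 4 decimal places: λ_− ≈ 0.9065, λ_+ ≈ 9.2895.


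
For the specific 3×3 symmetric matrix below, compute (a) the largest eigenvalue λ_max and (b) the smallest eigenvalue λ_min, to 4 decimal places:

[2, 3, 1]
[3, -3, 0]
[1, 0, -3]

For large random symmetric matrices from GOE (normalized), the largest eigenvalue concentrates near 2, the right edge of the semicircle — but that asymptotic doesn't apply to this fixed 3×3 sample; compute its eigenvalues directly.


Since M is real symmetric, all three eigenvalues are real; they are the roots of det(λI − M) = λ³ − (tr M) λ² + s λ − det M, where s is the sum of the principal 2×2 minors.
tr M = 2 + (-3) + (-3) = -4.
s = (2·(-3) − 3²) + (2·(-3) − 1²) + ((-3)·(-3) − 0²) = -15 + (-7) + 9 = -13.
det M (expand along row 1) = 2·9 − 3·(-9) + 1·3 = 48.
Characteristic polynomial: λ³ + 4λ² − 13λ − 48 = 0.
Substitute λ = y + (tr M)/3 = y − 1.333333 to remove the quadratic term: y³ + p·y + q = 0 with p = s − (tr M)²/3 = -18.333333 and q = −2(tr M)³/27 + (tr M)·s/3 − det M = -25.925926.
Three real roots ⇒ use the trigonometric (Viète) form: r = 2√(−p/3) = 4.944132, φ = arccos(3q/(p·r)) = arccos(0.858073) = 0.539292 rad.
y_k = r·cos(φ/3 − 2πk/3) for k = 0, 1, 2 gives y = 4.864462, -1.666667, -3.197796.
λ_k = y_k − 1.333333 gives λ = 3.5311, -3.0000, -4.5311 (check: the sum is -4.0000 = tr M).

Hence λ_max = 3.5311 and λ_min = -4.5311.


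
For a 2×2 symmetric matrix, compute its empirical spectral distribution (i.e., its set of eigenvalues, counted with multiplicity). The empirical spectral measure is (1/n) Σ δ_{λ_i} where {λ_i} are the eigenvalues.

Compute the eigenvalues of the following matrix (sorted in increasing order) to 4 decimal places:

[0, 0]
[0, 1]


Since M is real symmetric, both eigenvalues are real; they are the roots of det(λI − M) = λ² − (tr M) λ + det M.
tr M = 0 + 1 = 1.
det M = 0·1 − 0² = 0 − 0 = 0.
Characteristic polynomial: λ² − λ = 0.
Discriminant Δ = (tr M)² − 4·det M = 1 − 0 = 1; √Δ = 1.000000.
λ = (tr M ± √Δ)/2 = (1 ± 1.000000)/2, giving (tr M − √Δ)/2 = 0.0000 and (tr M + √Δ)/2 = 1.0000.

Eigenvalues sorted in increasing order: [0.0000, 1.0000].


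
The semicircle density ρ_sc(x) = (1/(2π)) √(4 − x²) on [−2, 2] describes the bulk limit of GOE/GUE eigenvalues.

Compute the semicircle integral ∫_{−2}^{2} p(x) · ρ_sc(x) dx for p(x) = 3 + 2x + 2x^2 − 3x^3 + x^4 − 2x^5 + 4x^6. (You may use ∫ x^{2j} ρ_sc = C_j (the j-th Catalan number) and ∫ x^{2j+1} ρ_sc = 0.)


Write p(x) = Σ a_i x^i, split into monomials and integrate each against ρ_sc separately.
Using ∫ x^{2j} ρ_sc = C_j = (1/(j+1)) C(2j, j) (Catalan numbers) and ∫ x^{2j+1} ρ_sc = 0 (odd monomials vanish by symmetry):
  i = 0 (even): a_0 · C_{0} = 3 · 1 = 3
  i = 1 (odd): ∫ x^1 ρ_sc = 0 (vanishes)
  i = 2 (even): a_2 · C_{1} = 2 · 1 = 2
  i = 3 (odd): ∫ x^3 ρ_sc = 0 (vanishes)
  i = 4 (even): a_4 · C_{2} = 1 · 2 = 2
  i = 5 (odd): ∫ x^5 ρ_sc = 0 (vanishes)
  i = 6 (even): a_6 · C_{3} = 4 · 5 = 20

Summing the contributions: ∫_{−2}^{2} p(x) ρ_sc(x) dx = 3 + 2 + 2 + 20 = 27.


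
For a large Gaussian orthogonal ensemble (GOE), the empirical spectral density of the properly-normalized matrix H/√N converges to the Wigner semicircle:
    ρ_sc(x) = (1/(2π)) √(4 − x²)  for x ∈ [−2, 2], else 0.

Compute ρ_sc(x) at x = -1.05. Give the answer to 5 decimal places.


ρ_sc(x) = (1/(2π)) √(4 − x²). With x = -1.05:
  4 − x² = 4 − (-1.05)² = 4 − 1.102500 = 2.897500.
  √(4 − x²) = 1.702204.
  1/(2π) = 0.159155.
  ρ_sc(-1.05) = 0.159155 · 1.702204 = 0.270914.

Rounded to 5 decimal places: ρ_sc(-1.05) ≈ 0.27091.


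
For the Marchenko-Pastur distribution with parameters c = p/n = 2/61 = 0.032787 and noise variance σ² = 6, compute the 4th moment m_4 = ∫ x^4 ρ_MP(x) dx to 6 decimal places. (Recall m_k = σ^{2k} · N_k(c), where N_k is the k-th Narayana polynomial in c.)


E[X⁴] = σ⁸ (1 + 6c + 6c² + c³) (fourth MP moment). With σ² = 6 (so σ⁸ = 1296) and c = 2/61 = 0.032787: E[X⁴] = 1296 · (1 + 6·0.032787 + 6·(0.032787)² + (0.032787)³) = 1296 · 1.203206.

So E[X^4] = 1559.355541.


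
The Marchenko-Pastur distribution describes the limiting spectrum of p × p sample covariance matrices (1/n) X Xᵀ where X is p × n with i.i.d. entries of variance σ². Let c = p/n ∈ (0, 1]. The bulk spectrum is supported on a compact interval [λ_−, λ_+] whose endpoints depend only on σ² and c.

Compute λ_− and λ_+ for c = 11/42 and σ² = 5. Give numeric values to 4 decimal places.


c = 11/42 = 0.261905; √c = 0.511766.
λ_− = σ² (1 − √c)² = 5 · (1 − 0.511766)² = 5 · (0.488234)² = 1.191861.
λ_+ = σ² (1 + √c)² = 5 · (1 + 0.511766)² = 5 · (1.511766)² = 11.427187.

Rounded to 4 decimal places: λ_− ≈ 1.1919, λ_+ ≈ 11.4272.


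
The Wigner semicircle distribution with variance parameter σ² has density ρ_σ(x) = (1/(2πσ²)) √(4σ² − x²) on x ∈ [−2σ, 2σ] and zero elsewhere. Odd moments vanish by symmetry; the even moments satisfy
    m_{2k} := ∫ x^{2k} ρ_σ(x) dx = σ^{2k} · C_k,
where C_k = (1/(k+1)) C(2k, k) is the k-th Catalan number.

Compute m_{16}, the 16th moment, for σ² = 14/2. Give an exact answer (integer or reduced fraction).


By the scaled semicircle moment identity, m_{2k} = σ^{2k} · C_k with k = 8.
C_8 = (1/(k+1)) · C(2k, k) = (1/9) · C(16, 8) = (1/9) · 12870 = 1430.
σ^{2k} = (σ²)^k = (14/2)^8 = 5764801.

Therefore m_{16} = σ^{16} · C_8 = 5764801 · 1430 = 8243665430.


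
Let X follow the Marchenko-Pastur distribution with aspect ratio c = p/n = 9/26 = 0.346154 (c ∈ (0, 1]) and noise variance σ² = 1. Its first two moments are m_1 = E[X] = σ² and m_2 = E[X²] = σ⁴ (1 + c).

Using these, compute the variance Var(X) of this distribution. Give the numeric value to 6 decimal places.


m_1 = E[X] = σ² = 1, so m_1² = 1.
m_2 = E[X²] = σ⁴ (1 + c) = 1 · (1 + 0.346154) = 1 · 1.346154 = 1.346154.
(Note m_2 − m_1² simplifies to c · σ⁴ = 0.346154 · 1.)

Var(X) = m_2 − m_1² = 1.346154 − 1 = 0.346154.


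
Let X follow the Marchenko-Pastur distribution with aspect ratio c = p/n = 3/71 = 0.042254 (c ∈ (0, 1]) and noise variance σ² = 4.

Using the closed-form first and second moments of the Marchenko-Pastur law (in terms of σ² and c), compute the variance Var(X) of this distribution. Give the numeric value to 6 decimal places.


Recall the MP moments m_1 = E[X] = σ² and m_2 = E[X²] = σ⁴ (1 + c).
m_1 = E[X] = σ² = 4, so m_1² = 16.
m_2 = E[X²] = σ⁴ (1 + c) = 16 · (1 + 0.042254) = 16 · 1.042254 = 16.676056.
(Note m_2 − m_1² simplifies to c · σ⁴ = 0.042254 · 16.)

Var(X) = m_2 − m_1² = 16.676056 − 16 = 0.676056.


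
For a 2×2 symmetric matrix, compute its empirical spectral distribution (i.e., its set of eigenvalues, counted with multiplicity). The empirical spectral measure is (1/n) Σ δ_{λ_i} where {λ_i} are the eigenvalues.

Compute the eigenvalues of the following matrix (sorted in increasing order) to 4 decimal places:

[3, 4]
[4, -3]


Since M is real symmetric, both eigenvalues are real; they are the roots of det(λI − M) = λ² − (tr M) λ + det M.
tr M = 3 + (-3) = 0.
det M = 3·(-3) − 4² = -9 − 16 = -25.
Characteristic polynomial: λ² − 25 = 0.
Discriminant Δ = (tr M)² − 4·det M = 0 − (-100) = 100; √Δ = 10.000000.
λ = (tr M ± √Δ)/2 = (0 ± 10.000000)/2, giving (tr M − √Δ)/2 = -5.0000 and (tr M + √Δ)/2 = 5.0000.

Eigenvalues sorted in increasing order: [-5.0000, 5.0000].


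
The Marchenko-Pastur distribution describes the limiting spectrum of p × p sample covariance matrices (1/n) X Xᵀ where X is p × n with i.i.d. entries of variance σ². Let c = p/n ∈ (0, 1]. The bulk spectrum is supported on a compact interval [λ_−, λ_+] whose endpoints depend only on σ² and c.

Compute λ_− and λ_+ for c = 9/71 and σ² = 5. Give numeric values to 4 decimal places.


c = 9/71 = 0.126761; √c = 0.356034.
λ_− = σ² (1 − √c)² = 5 · (1 − 0.356034)² = 5 · (0.643966)² = 2.073458.
λ_+ = σ² (1 + √c)² = 5 · (1 + 0.356034)² = 5 · (1.356034)² = 9.194148.

Rounded to 4 decimal places: λ_− ≈ 2.0735, λ_+ ≈ 9.1941.


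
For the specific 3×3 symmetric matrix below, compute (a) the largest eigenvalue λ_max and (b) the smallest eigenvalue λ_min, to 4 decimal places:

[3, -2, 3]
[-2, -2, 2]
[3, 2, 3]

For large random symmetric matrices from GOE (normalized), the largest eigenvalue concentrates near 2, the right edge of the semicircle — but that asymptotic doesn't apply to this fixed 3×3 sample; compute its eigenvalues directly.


Since M is real symmetric, all three eigenvalues are real; they are the roots of det(λI − M) = λ³ − (tr M) λ² + s λ − det M, where s is the sum of the principal 2×2 minors.
tr M = 3 + (-2) + 3 = 4.
s = (3·(-2) − (-2)²) + (3·3 − 3²) + ((-2)·3 − 2²) = -10 + 0 + (-10) = -20.
det M (expand along row 1) = 3·(-10) − (-2)·(-12) + 3·2 = -48.
Characteristic polynomial: λ³ − 4λ² − 20λ + 48 = 0.
Substitute λ = y + (tr M)/3 = y + 1.333333 to remove the quadratic term: y³ + p·y + q = 0 with p = s − (tr M)²/3 = -25.333333 and q = −2(tr M)³/27 + (tr M)·s/3 − det M = 16.592593.
Three real roots ⇒ use the trigonometric (Viète) form: r = 2√(−p/3) = 5.811865, φ = arccos(3q/(p·r)) = arccos(-0.338086) = 1.915679 rad.
y_k = r·cos(φ/3 − 2πk/3) for k = 0, 1, 2 gives y = 4.666667, 0.666667, -5.333333.
λ_k = y_k + 1.333333 gives λ = 6.0000, 2.0000, -4.0000 (check: the sum is 4.0000 = tr M).

Hence λ_max = 6.0000 and λ_min = -4.0000.


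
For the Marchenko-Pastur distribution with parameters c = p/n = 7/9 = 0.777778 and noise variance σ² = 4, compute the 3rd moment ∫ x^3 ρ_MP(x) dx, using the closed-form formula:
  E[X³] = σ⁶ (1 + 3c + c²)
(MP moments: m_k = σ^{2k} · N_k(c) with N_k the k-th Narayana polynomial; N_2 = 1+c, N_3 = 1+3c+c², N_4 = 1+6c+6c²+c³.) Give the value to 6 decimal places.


E[X³] = σ⁶ (1 + 3c + c²) (third MP moment). With σ² = 4 (so σ⁶ = 64) and c = 7/9 = 0.777778: E[X³] = 64 · (1 + 3·0.777778 + (0.777778)²) = 64 · 3.938272.

So E[X^3] = 252.049383.


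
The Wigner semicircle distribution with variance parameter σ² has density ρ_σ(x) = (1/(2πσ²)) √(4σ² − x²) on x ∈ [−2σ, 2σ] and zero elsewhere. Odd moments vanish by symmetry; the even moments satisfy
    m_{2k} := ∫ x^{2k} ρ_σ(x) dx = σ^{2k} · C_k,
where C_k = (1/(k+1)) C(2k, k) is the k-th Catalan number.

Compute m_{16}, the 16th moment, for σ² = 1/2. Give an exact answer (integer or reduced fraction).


By the scaled semicircle moment identity, m_{2k} = σ^{2k} · C_k with k = 8.
C_8 = (1/(k+1)) · C(2k, k) = (1/9) · C(16, 8) = (1/9) · 12870 = 1430.
σ^{2k} = (σ²)^k = (1/2)^8 = 1/256.

Therefore m_{16} = σ^{16} · C_8 = (1/256) · 1430 = 715/128.


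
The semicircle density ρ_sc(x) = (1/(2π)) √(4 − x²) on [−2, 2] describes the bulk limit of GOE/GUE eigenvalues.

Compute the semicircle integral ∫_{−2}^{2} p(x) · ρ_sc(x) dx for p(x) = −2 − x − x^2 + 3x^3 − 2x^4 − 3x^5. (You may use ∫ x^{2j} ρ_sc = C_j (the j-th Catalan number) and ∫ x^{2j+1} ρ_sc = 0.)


Write p(x) = Σ a_i x^i, split into monomials and integrate each against ρ_sc separately.
Using ∫ x^{2j} ρ_sc = C_j = (1/(j+1)) C(2j, j) (Catalan numbers) and ∫ x^{2j+1} ρ_sc = 0 (odd monomials vanish by symmetry):
  i = 0 (even): a_0 · C_{0} = -2 · 1 = -2
  i = 1 (odd): ∫ x^1 ρ_sc = 0 (vanishes)
  i = 2 (even): a_2 · C_{1} = -1 · 1 = -1
  i = 3 (odd): ∫ x^3 ρ_sc = 0 (vanishes)
  i = 4 (even): a_4 · C_{2} = -2 · 2 = -4
  i = 5 (odd): ∫ x^5 ρ_sc = 0 (vanishes)

Summing the contributions: ∫_{−2}^{2} p(x) ρ_sc(x) dx = (-2) + (-1) + (-4) = -7.


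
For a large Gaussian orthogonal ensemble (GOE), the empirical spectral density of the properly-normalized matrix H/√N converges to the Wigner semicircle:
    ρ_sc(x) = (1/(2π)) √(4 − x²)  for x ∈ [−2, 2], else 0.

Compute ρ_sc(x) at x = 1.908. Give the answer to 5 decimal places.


ρ_sc(x) = (1/(2π)) √(4 − x²). With x = 1.908:
  4 − x² = 4 − (1.908)² = 4 − 3.640464 = 0.359536.
  √(4 − x²) = 0.599613.
  1/(2π) = 0.159155.
  ρ_sc(1.908) = 0.159155 · 0.599613 = 0.095431.

Rounded to 5 decimal places: ρ_sc(1.908) ≈ 0.09543.


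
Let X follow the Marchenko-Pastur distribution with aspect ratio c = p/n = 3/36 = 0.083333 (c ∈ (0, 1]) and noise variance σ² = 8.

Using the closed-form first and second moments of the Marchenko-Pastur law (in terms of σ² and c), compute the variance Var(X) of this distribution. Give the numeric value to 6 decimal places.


Recall the MP moments m_1 = E[X] = σ² and m_2 = E[X²] = σ⁴ (1 + c).
m_1 = E[X] = σ² = 8, so m_1² = 64.
m_2 = E[X²] = σ⁴ (1 + c) = 64 · (1 + 0.083333) = 64 · 1.083333 = 69.333333.
(Note m_2 − m_1² simplifies to c · σ⁴ = 0.083333 · 64.)

Var(X) = m_2 − m_1² = 69.333333 − 64 = 5.333333.


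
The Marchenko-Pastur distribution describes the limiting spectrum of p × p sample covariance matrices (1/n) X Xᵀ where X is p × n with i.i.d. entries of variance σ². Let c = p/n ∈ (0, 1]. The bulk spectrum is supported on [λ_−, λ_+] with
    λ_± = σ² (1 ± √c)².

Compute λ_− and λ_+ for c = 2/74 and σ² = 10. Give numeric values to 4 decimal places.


c = 2/74 = 0.027027; √c = 0.164399.
λ_− = σ² (1 − √c)² = 10 · (1 − 0.164399)² = 10 · (0.835601)² = 6.982291.
λ_+ = σ² (1 + √c)² = 10 · (1 + 0.164399)² = 10 · (1.164399)² = 13.558250.

Rounded to 4 decimal places: λ_− ≈ 6.9823, λ_+ ≈ 13.5583.


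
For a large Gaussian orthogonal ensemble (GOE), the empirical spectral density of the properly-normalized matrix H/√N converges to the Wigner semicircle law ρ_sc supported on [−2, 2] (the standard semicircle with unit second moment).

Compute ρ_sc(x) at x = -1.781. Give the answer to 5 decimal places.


ρ_sc(x) = (1/(2π)) √(4 − x²). With x = -1.781:
  4 − x² = 4 − (-1.781)² = 4 − 3.171961 = 0.828039.
  √(4 − x²) = 0.909966.
  1/(2π) = 0.159155.
  ρ_sc(-1.781) = 0.159155 · 0.909966 = 0.144826.

Rounded to 5 decimal places: ρ_sc(-1.781) ≈ 0.14483.


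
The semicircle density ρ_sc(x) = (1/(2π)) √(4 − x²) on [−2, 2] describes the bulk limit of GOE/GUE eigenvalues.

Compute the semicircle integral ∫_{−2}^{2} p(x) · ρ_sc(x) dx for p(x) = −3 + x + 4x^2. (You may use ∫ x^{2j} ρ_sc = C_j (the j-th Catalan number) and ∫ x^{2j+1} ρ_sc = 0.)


Write p(x) = Σ a_i x^i, split into monomials and integrate each against ρ_sc separately.
Using ∫ x^{2j} ρ_sc = C_j = (1/(j+1)) C(2j, j) (Catalan numbers) and ∫ x^{2j+1} ρ_sc = 0 (odd monomials vanish by symmetry):
  i = 0 (even): a_0 · C_{0} = -3 · 1 = -3
  i = 1 (odd): ∫ x^1 ρ_sc = 0 (vanishes)
  i = 2 (even): a_2 · C_{1} = 4 · 1 = 4

Summing the contributions: ∫_{−2}^{2} p(x) ρ_sc(x) dx = (-3) + 4 = 1.


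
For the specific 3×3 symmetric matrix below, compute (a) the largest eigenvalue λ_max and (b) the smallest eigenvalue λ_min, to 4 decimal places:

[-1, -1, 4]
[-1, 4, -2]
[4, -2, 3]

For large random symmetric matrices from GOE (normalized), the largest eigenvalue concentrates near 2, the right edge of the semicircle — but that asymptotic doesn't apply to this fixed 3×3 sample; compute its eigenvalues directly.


Since M is real symmetric, all three eigenvalues are real; they are the roots of det(λI − M) = λ³ − (tr M) λ² + s λ − det M, where s is the sum of the principal 2×2 minors.
tr M = -1 + 4 + 3 = 6.
s = ((-1)·4 − (-1)²) + ((-1)·3 − 4²) + (4·3 − (-2)²) = -5 + (-19) + 8 = -16.
det M (expand along row 1) = (-1)·8 − (-1)·5 + 4·(-14) = -59.
Characteristic polynomial: λ³ − 6λ² − 16λ + 59 = 0.
Substitute λ = y + (tr M)/3 = y + 2.000000 to remove the quadratic term: y³ + p·y + q = 0 with p = s − (tr M)²/3 = -28.000000 and q = −2(tr M)³/27 + (tr M)·s/3 − det M = 11.000000.
Three real roots ⇒ use the trigonometric (Viète) form: r = 2√(−p/3) = 6.110101, φ = arccos(3q/(p·r)) = arccos(-0.192889) = 1.764902 rad.
y_k = r·cos(φ/3 − 2πk/3) for k = 0, 1, 2 gives y = 5.082901, 0.395059, -5.477960.
λ_k = y_k + 2.000000 gives λ = 7.0829, 2.3951, -3.4780 (check: the sum is 6.0000 = tr M).

Hence λ_max = 7.0829 and λ_min = -3.4780.


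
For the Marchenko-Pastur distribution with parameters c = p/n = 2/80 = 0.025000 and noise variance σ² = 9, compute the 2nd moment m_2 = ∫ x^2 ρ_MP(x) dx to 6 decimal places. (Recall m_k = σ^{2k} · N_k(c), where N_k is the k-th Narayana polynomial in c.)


E[X²] = σ⁴ (1 + c) (second MP moment). With σ² = 9 (so σ⁴ = 81) and c = 2/80 = 0.025000: E[X²] = 81 · (1 + 0.025000) = 81 · 1.025000.

So E[X^2] = 83.025000.


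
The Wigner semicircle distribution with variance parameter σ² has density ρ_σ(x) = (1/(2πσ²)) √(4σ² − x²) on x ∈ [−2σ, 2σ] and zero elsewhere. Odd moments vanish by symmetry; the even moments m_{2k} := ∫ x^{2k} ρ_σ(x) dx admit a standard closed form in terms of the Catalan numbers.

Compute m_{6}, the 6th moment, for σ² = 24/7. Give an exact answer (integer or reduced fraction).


By the scaled semicircle moment identity, m_{2k} = σ^{2k} · C_k with k = 3.
C_3 = (1/(k+1)) · C(2k, k) = (1/4) · C(6, 3) = (1/4) · 20 = 5.
σ^{2k} = (σ²)^k = (24/7)^3 = 13824/343.

Therefore m_{6} = σ^{6} · C_3 = (13824/343) · 5 = 69120/343.


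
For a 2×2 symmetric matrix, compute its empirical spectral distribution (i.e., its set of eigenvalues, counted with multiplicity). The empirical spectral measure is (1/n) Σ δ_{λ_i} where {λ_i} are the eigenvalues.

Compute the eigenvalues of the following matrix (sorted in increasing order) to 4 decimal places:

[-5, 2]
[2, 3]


Since M is real symmetric, both eigenvalues are real; they are the roots of det(λI − M) = λ² − (tr M) λ + det M.
tr M = -5 + 3 = -2.
det M = (-5)·3 − 2² = -15 − 4 = -19.
Characteristic polynomial: λ² + 2λ − 19 = 0.
Discriminant Δ = (tr M)² − 4·det M = 4 − (-76) = 80; √Δ = 8.944272.
λ = (tr M ± √Δ)/2 = (-2 ± 8.944272)/2, giving (tr M − √Δ)/2 = -5.4721 and (tr M + √Δ)/2 = 3.4721.

Eigenvalues sorted in increasing order: [-5.4721, 3.4721].


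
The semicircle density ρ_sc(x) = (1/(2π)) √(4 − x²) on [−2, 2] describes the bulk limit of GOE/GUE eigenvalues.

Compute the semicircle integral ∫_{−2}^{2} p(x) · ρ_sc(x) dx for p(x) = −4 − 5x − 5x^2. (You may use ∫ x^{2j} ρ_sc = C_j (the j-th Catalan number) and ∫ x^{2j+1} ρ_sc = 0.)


Write p(x) = Σ a_i x^i, split into monomials and integrate each against ρ_sc separately.
Using ∫ x^{2j} ρ_sc = C_j = (1/(j+1)) C(2j, j) (Catalan numbers) and ∫ x^{2j+1} ρ_sc = 0 (odd monomials vanish by symmetry):
  i = 0 (even): a_0 · C_{0} = -4 · 1 = -4
  i = 1 (odd): ∫ x^1 ρ_sc = 0 (vanishes)
  i = 2 (even): a_2 · C_{1} = -5 · 1 = -5

Summing the contributions: ∫_{−2}^{2} p(x) ρ_sc(x) dx = (-4) + (-5) = -9.


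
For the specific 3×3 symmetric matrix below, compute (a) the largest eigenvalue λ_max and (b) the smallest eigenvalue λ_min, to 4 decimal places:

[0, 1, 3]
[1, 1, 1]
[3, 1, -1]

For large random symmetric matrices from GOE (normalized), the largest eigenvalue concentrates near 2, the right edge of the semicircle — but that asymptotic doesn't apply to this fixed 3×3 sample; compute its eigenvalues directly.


Since M is real symmetric, all three eigenvalues are real; they are the roots of det(λI − M) = λ³ − (tr M) λ² + s λ − det M, where s is the sum of the principal 2×2 minors.
tr M = 0 + 1 + (-1) = 0.
s = (0·1 − 1²) + (0·(-1) − 3²) + (1·(-1) − 1²) = -1 + (-9) + (-2) = -12.
det M (expand along row 1) = 0·(-2) − 1·(-4) + 3·(-2) = -2.
Characteristic polynomial: λ³ − 12λ + 2 = 0.
Substitute λ = y + (tr M)/3 = y + 0.000000 to remove the quadratic term: y³ + p·y + q = 0 with p = s − (tr M)²/3 = -12.000000 and q = −2(tr M)³/27 + (tr M)·s/3 − det M = 2.000000.
Three real roots ⇒ use the trigonometric (Viète) form: r = 2√(−p/3) = 4.000000, φ = arccos(3q/(p·r)) = arccos(-0.125000) = 1.696124 rad.
y_k = r·cos(φ/3 − 2πk/3) for k = 0, 1, 2 gives y = 3.377552, 0.167055, -3.544607.
λ_k = y_k + 0.000000 gives λ = 3.3776, 0.1671, -3.5446 (check: the sum is 0.0000 = tr M).

Hence λ_max = 3.3776 and λ_min = -3.5446.


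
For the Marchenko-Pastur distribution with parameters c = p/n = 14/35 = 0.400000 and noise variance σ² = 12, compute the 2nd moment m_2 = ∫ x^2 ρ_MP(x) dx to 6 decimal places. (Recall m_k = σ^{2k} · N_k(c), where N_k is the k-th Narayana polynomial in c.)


E[X²] = σ⁴ (1 + c) (second MP moment). With σ² = 12 (so σ⁴ = 144) and c = 14/35 = 0.400000: E[X²] = 144 · (1 + 0.400000) = 144 · 1.400000.

So E[X^2] = 201.600000.


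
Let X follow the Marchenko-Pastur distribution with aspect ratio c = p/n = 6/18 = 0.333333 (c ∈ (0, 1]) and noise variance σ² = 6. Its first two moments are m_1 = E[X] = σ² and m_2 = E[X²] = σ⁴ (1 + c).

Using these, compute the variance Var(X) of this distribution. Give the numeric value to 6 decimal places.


m_1 = E[X] = σ² = 6, so m_1² = 36.
m_2 = E[X²] = σ⁴ (1 + c) = 36 · (1 + 0.333333) = 36 · 1.333333 = 48.000000.
(Note m_2 − m_1² simplifies to c · σ⁴ = 0.333333 · 36.)

Var(X) = m_2 − m_1² = 48.000000 − 36 = 12.000000.


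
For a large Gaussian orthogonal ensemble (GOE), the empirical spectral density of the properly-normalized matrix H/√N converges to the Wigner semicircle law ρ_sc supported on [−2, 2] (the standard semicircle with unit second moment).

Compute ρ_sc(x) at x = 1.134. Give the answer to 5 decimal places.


ρ_sc(x) = (1/(2π)) √(4 − x²). With x = 1.134:
  4 − x² = 4 − (1.134)² = 4 − 1.285956 = 2.714044.
  √(4 − x²) = 1.647436.
  1/(2π) = 0.159155.
  ρ_sc(1.134) = 0.159155 · 1.647436 = 0.262198.

Rounded to 5 decimal places: ρ_sc(1.134) ≈ 0.26220.


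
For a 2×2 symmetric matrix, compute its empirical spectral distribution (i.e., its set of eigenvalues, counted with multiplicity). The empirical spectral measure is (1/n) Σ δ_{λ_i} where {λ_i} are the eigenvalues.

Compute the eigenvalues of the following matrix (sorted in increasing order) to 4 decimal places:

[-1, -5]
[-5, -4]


Since M is real symmetric, both eigenvalues are real; they are the roots of det(λI − M) = λ² − (tr M) λ + det M.
tr M = -1 + (-4) = -5.
det M = (-1)·(-4) − (-5)² = 4 − 25 = -21.
Characteristic polynomial: λ² + 5λ − 21 = 0.
Discriminant Δ = (tr M)² − 4·det M = 25 − (-84) = 109; √Δ = 10.440307.
λ = (tr M ± √Δ)/2 = (-5 ± 10.440307)/2, giving (tr M − √Δ)/2 = -7.7202 and (tr M + √Δ)/2 = 2.7202.

Eigenvalues sorted in increasing order: [-7.7202, 2.7202].


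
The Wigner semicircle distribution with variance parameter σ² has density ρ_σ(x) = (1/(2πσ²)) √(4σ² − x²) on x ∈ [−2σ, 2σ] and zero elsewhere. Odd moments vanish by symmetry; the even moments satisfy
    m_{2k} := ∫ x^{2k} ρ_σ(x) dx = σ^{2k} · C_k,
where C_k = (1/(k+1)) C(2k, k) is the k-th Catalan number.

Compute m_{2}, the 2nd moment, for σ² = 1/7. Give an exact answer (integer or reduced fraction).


By the scaled semicircle moment identity, m_{2k} = σ^{2k} · C_k with k = 1.
C_1 = (1/(k+1)) · C(2k, k) = (1/2) · C(2, 1) = (1/2) · 2 = 1.
σ^{2k} = (σ²)^k = (1/7)^1 = 1/7.

Therefore m_{2} = σ^{2} · C_1 = (1/7) · 1 = 1/7.


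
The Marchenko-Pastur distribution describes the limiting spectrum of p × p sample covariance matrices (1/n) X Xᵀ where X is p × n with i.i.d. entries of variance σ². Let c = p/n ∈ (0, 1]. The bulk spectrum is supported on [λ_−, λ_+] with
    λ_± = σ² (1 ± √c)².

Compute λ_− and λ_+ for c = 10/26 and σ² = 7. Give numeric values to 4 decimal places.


c = 10/26 = 0.384615; √c = 0.620174.
λ_− = σ² (1 − √c)² = 7 · (1 − 0.620174)² = 7 · (0.379826)² = 1.009876.
λ_+ = σ² (1 + √c)² = 7 · (1 + 0.620174)² = 7 · (1.620174)² = 18.374739.

Rounded to 4 decimal places: λ_− ≈ 1.0099, λ_+ ≈ 18.3747.


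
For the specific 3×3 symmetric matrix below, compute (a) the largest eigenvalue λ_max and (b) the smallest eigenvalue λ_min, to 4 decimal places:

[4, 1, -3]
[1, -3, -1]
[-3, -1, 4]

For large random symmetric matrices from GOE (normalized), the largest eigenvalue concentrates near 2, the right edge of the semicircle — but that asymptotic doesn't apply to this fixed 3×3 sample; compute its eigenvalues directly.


Since M is real symmetric, all three eigenvalues are real; they are the roots of det(λI − M) = λ³ − (tr M) λ² + s λ − det M, where s is the sum of the principal 2×2 minors.
tr M = 4 + (-3) + 4 = 5.
s = (4·(-3) − 1²) + (4·4 − (-3)²) + ((-3)·4 − (-1)²) = -13 + 7 + (-13) = -19.
det M (expand along row 1) = 4·(-13) − 1·1 + (-3)·(-10) = -23.
Characteristic polynomial: λ³ − 5λ² − 19λ + 23 = 0.
Substitute λ = y + (tr M)/3 = y + 1.666667 to remove the quadratic term: y³ + p·y + q = 0 with p = s − (tr M)²/3 = -27.333333 and q = −2(tr M)³/27 + (tr M)·s/3 − det M = -17.925926.
Three real roots ⇒ use the trigonometric (Viète) form: r = 2√(−p/3) = 6.036923, φ = arccos(3q/(p·r)) = arccos(0.325908) = 1.238825 rad.
y_k = r·cos(φ/3 − 2πk/3) for k = 0, 1, 2 gives y = 5.529486, -0.666667, -4.862819.
λ_k = y_k + 1.666667 gives λ = 7.1962, 1.0000, -3.1962 (check: the sum is 5.0000 = tr M).

Hence λ_max = 7.1962 and λ_min = -3.1962.


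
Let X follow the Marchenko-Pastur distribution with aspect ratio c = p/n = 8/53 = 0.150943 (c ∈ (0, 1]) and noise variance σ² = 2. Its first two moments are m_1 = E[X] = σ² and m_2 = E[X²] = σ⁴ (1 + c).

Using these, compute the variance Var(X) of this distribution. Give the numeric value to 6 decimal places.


m_1 = E[X] = σ² = 2, so m_1² = 4.
m_2 = E[X²] = σ⁴ (1 + c) = 4 · (1 + 0.150943) = 4 · 1.150943 = 4.603774.
(Note m_2 − m_1² simplifies to c · σ⁴ = 0.150943 · 4.)

Var(X) = m_2 − m_1² = 4.603774 − 4 = 0.603774.


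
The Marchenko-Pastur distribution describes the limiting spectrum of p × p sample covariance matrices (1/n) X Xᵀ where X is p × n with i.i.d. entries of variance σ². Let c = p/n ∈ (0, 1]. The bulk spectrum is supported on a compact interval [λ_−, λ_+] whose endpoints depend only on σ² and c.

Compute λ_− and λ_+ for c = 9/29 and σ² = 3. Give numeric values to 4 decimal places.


c = 9/29 = 0.310345; √c = 0.557086.
λ_− = σ² (1 − √c)² = 3 · (1 − 0.557086)² = 3 · (0.442914)² = 0.588518.
λ_+ = σ² (1 + √c)² = 3 · (1 + 0.557086)² = 3 · (1.557086)² = 7.273551.

Rounded to 4 decimal places: λ_− ≈ 0.5885, λ_+ ≈ 7.2736.


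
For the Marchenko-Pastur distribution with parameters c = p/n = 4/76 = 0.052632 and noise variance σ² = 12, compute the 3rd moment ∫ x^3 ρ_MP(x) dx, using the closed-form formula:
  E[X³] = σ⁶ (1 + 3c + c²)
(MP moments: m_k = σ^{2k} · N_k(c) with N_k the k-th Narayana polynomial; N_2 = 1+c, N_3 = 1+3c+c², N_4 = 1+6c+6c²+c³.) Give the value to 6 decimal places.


E[X³] = σ⁶ (1 + 3c + c²) (third MP moment). With σ² = 12 (so σ⁶ = 1728) and c = 4/76 = 0.052632: E[X³] = 1728 · (1 + 3·0.052632 + (0.052632)²) = 1728 · 1.160665.

So E[X^3] = 2005.628809.


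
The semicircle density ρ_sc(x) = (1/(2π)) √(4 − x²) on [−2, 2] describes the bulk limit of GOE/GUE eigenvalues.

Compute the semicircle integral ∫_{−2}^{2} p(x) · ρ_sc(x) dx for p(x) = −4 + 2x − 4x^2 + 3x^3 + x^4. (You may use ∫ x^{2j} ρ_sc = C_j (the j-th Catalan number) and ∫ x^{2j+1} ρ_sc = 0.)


Write p(x) = Σ a_i x^i, split into monomials and integrate each against ρ_sc separately.
Using ∫ x^{2j} ρ_sc = C_j = (1/(j+1)) C(2j, j) (Catalan numbers) and ∫ x^{2j+1} ρ_sc = 0 (odd monomials vanish by symmetry):
  i = 0 (even): a_0 · C_{0} = -4 · 1 = -4
  i = 1 (odd): ∫ x^1 ρ_sc = 0 (vanishes)
  i = 2 (even): a_2 · C_{1} = -4 · 1 = -4
  i = 3 (odd): ∫ x^3 ρ_sc = 0 (vanishes)
  i = 4 (even): a_4 · C_{2} = 1 · 2 = 2

Summing the contributions: ∫_{−2}^{2} p(x) ρ_sc(x) dx = (-4) + (-4) + 2 = -6.


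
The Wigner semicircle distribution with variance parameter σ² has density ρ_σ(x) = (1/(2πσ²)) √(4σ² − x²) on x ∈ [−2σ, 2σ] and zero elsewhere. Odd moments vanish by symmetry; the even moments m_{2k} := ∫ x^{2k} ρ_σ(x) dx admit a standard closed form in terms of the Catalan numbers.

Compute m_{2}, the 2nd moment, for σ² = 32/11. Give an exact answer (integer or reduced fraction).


By the scaled semicircle moment identity, m_{2k} = σ^{2k} · C_k with k = 1.
C_1 = (1/(k+1)) · C(2k, k) = (1/2) · C(2, 1) = (1/2) · 2 = 1.
σ^{2k} = (σ²)^k = (32/11)^1 = 32/11.

Therefore m_{2} = σ^{2} · C_1 = (32/11) · 1 = 32/11.


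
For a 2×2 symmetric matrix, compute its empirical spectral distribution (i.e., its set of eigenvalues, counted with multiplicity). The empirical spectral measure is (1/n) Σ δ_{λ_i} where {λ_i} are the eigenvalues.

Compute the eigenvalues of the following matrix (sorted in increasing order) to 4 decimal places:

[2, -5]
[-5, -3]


Since M is real symmetric, both eigenvalues are real; they are the roots of det(λI − M) = λ² − (tr M) λ + det M.
tr M = 2 + (-3) = -1.
det M = 2·(-3) − (-5)² = -6 − 25 = -31.
Characteristic polynomial: λ² + λ − 31 = 0.
Discriminant Δ = (tr M)² − 4·det M = 1 − (-124) = 125; √Δ = 11.180340.
λ = (tr M ± √Δ)/2 = (-1 ± 11.180340)/2, giving (tr M − √Δ)/2 = -6.0902 and (tr M + √Δ)/2 = 5.0902.

Eigenvalues sorted in increasing order: [-6.0902, 5.0902].


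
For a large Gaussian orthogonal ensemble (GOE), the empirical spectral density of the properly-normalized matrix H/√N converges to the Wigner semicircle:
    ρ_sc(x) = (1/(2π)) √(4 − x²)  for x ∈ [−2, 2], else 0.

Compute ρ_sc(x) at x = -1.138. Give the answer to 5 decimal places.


ρ_sc(x) = (1/(2π)) √(4 − x²). With x = -1.138:
  4 − x² = 4 − (-1.138)² = 4 − 1.295044 = 2.704956.
  √(4 − x²) = 1.644675.
  1/(2π) = 0.159155.
  ρ_sc(-1.138) = 0.159155 · 1.644675 = 0.261758.

Rounded to 5 decimal places: ρ_sc(-1.138) ≈ 0.26176.
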